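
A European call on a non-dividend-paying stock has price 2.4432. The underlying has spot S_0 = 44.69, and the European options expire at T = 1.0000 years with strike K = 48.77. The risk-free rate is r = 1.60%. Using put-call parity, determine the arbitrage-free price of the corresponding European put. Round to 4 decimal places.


Answer: Put price = 5.7491

Derivation:
Put-call parity: C - P = S_0 * exp(-qT) - K * exp(-rT).
S_0 * exp(-qT) = 44.6900 * 1.00000000 = 44.69000000
K * exp(-rT) = 48.7700 * 0.98412732 = 47.99588940
P = C - S*exp(-qT) + K*exp(-rT)
P = 2.4432 - 44.69000000 + 47.99588940 = 5.7491


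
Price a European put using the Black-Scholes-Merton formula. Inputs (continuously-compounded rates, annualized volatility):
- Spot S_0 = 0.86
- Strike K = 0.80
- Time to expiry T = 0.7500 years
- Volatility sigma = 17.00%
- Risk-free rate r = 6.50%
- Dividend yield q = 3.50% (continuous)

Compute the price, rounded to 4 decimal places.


d1 = (ln(S/K) + (r - q + 0.5*sigma^2) * T) / (sigma * sqrt(T)) = 0.71766786
d2 = d1 - sigma * sqrt(T) = 0.57044354
exp(-rT) = 0.95241920; exp(-qT) = 0.97409154
P = K * exp(-rT) * N(-d2) - S_0 * exp(-qT) * N(-d1)
N(-d1) = 0.23648105; N(-d2) = 0.28418845
P = 0.8000 * 0.95241920 * 0.28418845 - 0.8600 * 0.97409154 * 0.23648105 = 0.0184

Answer: Price = 0.0184


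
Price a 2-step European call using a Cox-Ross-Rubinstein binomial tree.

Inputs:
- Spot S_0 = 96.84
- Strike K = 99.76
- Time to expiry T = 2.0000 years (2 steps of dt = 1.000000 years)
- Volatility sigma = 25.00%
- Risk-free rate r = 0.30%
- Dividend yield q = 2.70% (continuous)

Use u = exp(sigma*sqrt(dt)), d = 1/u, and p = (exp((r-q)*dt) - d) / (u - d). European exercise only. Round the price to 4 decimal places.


dt = T/N = 1.000000
u = exp(sigma*sqrt(dt)) = 1.284025; d = 1/u = 0.778801
p = (exp((r-q)*dt) - d) / (u - d) = 0.390885
Discount per step: exp(-r*dt) = 0.997004
Stock lattice S(k, i) with i counting down-moves:
  k=0: S(0,0) = 96.8400
  k=1: S(1,0) = 124.3450; S(1,1) = 75.4191
  k=2: S(2,0) = 159.6622; S(2,1) = 96.8400; S(2,2) = 58.7364
Terminal payoffs V(N, i) = max(S_T - K, 0):
  V(2,0) = 59.902168; V(2,1) = 0.000000; V(2,2) = 0.000000
Backward induction: V(k, i) = exp(-r*dt) * [p * V(k+1, i) + (1-p) * V(k+1, i+1)].
  V(1,0) = exp(-r*dt) * [p*59.902168 + (1-p)*0.000000] = 23.344743
  V(1,1) = exp(-r*dt) * [p*0.000000 + (1-p)*0.000000] = 0.000000
  V(0,0) = exp(-r*dt) * [p*23.344743 + (1-p)*0.000000] = 9.097784

Answer: Price = V(0,0) = 9.0978


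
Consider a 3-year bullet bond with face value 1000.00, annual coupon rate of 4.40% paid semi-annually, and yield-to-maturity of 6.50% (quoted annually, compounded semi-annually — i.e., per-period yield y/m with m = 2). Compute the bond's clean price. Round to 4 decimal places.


Answer: Price = 943.5878

Derivation:
Coupon per period c = face * coupon_rate / m = 22.000000
Periods per year m = 2; per-period yield y/m = 0.032500
Number of cashflows N = 6
Cashflows (t years, CF_t, discount factor 1/(1+y/m)^(m*t), PV):
  t = 0.5000: CF_t = 22.000000, DF = 0.968523, PV = 21.307506
  t = 1.0000: CF_t = 22.000000, DF = 0.938037, PV = 20.636810
  t = 1.5000: CF_t = 22.000000, DF = 0.908510, PV = 19.987225
  t = 2.0000: CF_t = 22.000000, DF = 0.879913, PV = 19.358087
  t = 2.5000: CF_t = 22.000000, DF = 0.852216, PV = 18.748753
  t = 3.0000: CF_t = 1022.000000, DF = 0.825391, PV = 843.549425
Price P = sum_t PV_t = 943.587806


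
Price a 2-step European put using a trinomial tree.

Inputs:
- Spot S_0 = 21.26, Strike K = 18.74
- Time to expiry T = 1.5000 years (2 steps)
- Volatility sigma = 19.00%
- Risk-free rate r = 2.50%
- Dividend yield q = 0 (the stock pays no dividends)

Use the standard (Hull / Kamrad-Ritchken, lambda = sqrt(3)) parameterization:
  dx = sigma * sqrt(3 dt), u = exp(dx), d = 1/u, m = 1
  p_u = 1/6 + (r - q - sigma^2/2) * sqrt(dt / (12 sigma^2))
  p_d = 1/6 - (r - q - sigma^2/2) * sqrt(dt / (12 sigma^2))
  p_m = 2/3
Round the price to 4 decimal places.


dt = T/N = 0.750000; dx = sigma*sqrt(3*dt) = 0.285000
u = exp(dx) = 1.329762; d = 1/u = 0.752014
p_u = 0.175811, p_m = 0.666667, p_d = 0.157522
Discount per step: exp(-r*dt) = 0.981425
Stock lattice S(k, j) with j the centered position index:
  k=0: S(0,+0) = 21.2600
  k=1: S(1,-1) = 15.9878; S(1,+0) = 21.2600; S(1,+1) = 28.2707
  k=2: S(2,-2) = 12.0231; S(2,-1) = 15.9878; S(2,+0) = 21.2600; S(2,+1) = 28.2707; S(2,+2) = 37.5934
Terminal payoffs V(N, j) = max(K - S_T, 0):
  V(2,-2) = 6.716929; V(2,-1) = 2.752177; V(2,+0) = 0.000000; V(2,+1) = 0.000000; V(2,+2) = 0.000000
Backward induction: V(k, j) = exp(-r*dt) * [p_u * V(k+1, j+1) + p_m * V(k+1, j) + p_d * V(k+1, j-1)]
  V(1,-1) = exp(-r*dt) * [p_u*0.000000 + p_m*2.752177 + p_d*6.716929] = 2.839113
  V(1,+0) = exp(-r*dt) * [p_u*0.000000 + p_m*0.000000 + p_d*2.752177] = 0.425475
  V(1,+1) = exp(-r*dt) * [p_u*0.000000 + p_m*0.000000 + p_d*0.000000] = 0.000000
  V(0,+0) = exp(-r*dt) * [p_u*0.000000 + p_m*0.425475 + p_d*2.839113] = 0.717297

Answer: Price = V(0,0) = 0.7173


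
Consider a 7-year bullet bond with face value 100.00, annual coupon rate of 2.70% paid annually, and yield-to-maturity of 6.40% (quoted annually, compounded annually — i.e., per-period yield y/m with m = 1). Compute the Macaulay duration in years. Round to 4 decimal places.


Coupon per period c = face * coupon_rate / m = 2.700000
Periods per year m = 1; per-period yield y/m = 0.064000
Number of cashflows N = 7
Cashflows (t years, CF_t, discount factor 1/(1+y/m)^(m*t), PV):
  t = 1.0000: CF_t = 2.700000, DF = 0.939850, PV = 2.537594
  t = 2.0000: CF_t = 2.700000, DF = 0.883317, PV = 2.384957
  t = 3.0000: CF_t = 2.700000, DF = 0.830185, PV = 2.241501
  t = 4.0000: CF_t = 2.700000, DF = 0.780249, PV = 2.106674
  t = 5.0000: CF_t = 2.700000, DF = 0.733317, PV = 1.979956
  t = 6.0000: CF_t = 2.700000, DF = 0.689208, PV = 1.860861
  t = 7.0000: CF_t = 102.700000, DF = 0.647752, PV = 66.524106
Price P = sum_t PV_t = 79.635649
Macaulay numerator sum_t t * PV_t:
  t * PV_t at t = 1.0000: 2.537594
  t * PV_t at t = 2.0000: 4.769914
  t * PV_t at t = 3.0000: 6.724502
  t * PV_t at t = 4.0000: 8.426694
  t * PV_t at t = 5.0000: 9.899782
  t * PV_t at t = 6.0000: 11.165168
  t * PV_t at t = 7.0000: 465.668743
Macaulay duration D = (sum_t t * PV_t) / P = 509.192397 / 79.635649 = 6.394026

Answer: Macaulay duration = 6.3940 years


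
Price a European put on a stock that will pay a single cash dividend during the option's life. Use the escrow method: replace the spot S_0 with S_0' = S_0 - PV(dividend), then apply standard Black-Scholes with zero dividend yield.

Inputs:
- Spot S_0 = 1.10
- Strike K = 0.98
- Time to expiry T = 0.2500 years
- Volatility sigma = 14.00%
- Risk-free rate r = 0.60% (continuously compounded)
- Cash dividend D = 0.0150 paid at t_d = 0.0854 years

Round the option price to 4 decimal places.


PV(D) = D * exp(-r * t_d) = 0.0150 * 0.99948773 = 0.01499232
S_0' = S_0 - PV(D) = 1.1000 - 0.01499232 = 1.08500768
d1 = (ln(S_0'/K) + (r + sigma^2/2)*T) / (sigma*sqrt(T)) = 1.51056823
d2 = d1 - sigma*sqrt(T) = 1.44056823
exp(-rT) = 0.99850112
N(-d1) = 0.06544925; N(-d2) = 0.07485335
P = K * exp(-rT) * N(-d2) - S_0' * N(-d1) = 0.9800 * 0.99850112 * 0.07485335 - 1.08500768 * 0.06544925 = 0.0022

Answer: Price = 0.0022


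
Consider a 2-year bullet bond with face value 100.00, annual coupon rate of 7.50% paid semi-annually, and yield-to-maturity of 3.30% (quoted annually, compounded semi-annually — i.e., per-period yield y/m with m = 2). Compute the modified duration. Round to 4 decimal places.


Answer: Modified duration = 1.8679

Derivation:
Coupon per period c = face * coupon_rate / m = 3.750000
Periods per year m = 2; per-period yield y/m = 0.016500
Number of cashflows N = 4
Cashflows (t years, CF_t, discount factor 1/(1+y/m)^(m*t), PV):
  t = 0.5000: CF_t = 3.750000, DF = 0.983768, PV = 3.689129
  t = 1.0000: CF_t = 3.750000, DF = 0.967799, PV = 3.629247
  t = 1.5000: CF_t = 3.750000, DF = 0.952090, PV = 3.570336
  t = 2.0000: CF_t = 103.750000, DF = 0.936635, PV = 97.175900
Price P = sum_t PV_t = 108.064613
First compute Macaulay numerator sum_t t * PV_t:
  t * PV_t at t = 0.5000: 1.844565
  t * PV_t at t = 1.0000: 3.629247
  t * PV_t at t = 1.5000: 5.355504
  t * PV_t at t = 2.0000: 194.351801
Macaulay duration D = 205.181117 / 108.064613 = 1.898689
Modified duration = D / (1 + y/m) = 1.898689 / (1 + 0.016500) = 1.867869


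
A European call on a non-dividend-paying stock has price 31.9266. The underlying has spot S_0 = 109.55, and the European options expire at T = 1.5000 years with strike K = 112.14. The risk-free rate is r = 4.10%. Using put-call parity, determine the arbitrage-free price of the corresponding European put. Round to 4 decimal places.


Put-call parity: C - P = S_0 * exp(-qT) - K * exp(-rT).
S_0 * exp(-qT) = 109.5500 * 1.00000000 = 109.55000000
K * exp(-rT) = 112.1400 * 0.94035295 = 105.45117934
P = C - S*exp(-qT) + K*exp(-rT)
P = 31.9266 - 109.55000000 + 105.45117934 = 27.8278

Answer: Put price = 27.8278


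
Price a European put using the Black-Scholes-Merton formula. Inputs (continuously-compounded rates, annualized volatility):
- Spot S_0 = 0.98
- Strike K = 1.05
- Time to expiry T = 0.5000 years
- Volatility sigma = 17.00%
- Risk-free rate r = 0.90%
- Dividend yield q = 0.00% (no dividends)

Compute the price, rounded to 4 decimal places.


Answer: Price = 0.0880

Derivation:
d1 = (ln(S/K) + (r - q + 0.5*sigma^2) * T) / (sigma * sqrt(T)) = -0.47640589
d2 = d1 - sigma * sqrt(T) = -0.59661404
exp(-rT) = 0.99551011; exp(-qT) = 1.00000000
P = K * exp(-rT) * N(-d2) - S_0 * exp(-qT) * N(-d1)
N(-d1) = 0.68310738; N(-d2) = 0.72461745
P = 1.0500 * 0.99551011 * 0.72461745 - 0.9800 * 1.00000000 * 0.68310738 = 0.0880


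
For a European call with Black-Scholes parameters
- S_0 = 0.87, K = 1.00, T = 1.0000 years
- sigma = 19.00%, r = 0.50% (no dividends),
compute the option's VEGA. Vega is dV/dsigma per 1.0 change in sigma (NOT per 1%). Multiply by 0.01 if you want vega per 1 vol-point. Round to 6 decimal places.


Answer: Vega = 0.287868

Derivation:
d1 = -0.6116424597; d2 = -0.8016424597
phi(d1) = 0.3308825560; exp(-qT) = 1.0000000000; exp(-rT) = 0.9950124792
Vega = S * exp(-qT) * phi(d1) * sqrt(T) = 0.8700 * 1.0000000000 * 0.3308825560 * 1.0000000000 = 0.287868


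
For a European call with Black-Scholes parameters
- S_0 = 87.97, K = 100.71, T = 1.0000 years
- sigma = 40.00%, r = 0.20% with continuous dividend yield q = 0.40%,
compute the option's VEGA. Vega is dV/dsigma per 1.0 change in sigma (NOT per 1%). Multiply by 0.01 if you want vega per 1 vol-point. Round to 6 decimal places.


d1 = -0.1431231310; d2 = -0.5431231310
phi(d1) = 0.3948771210; exp(-qT) = 0.9960079893; exp(-rT) = 0.9980019987
Vega = S * exp(-qT) * phi(d1) * sqrt(T) = 87.9700 * 0.9960079893 * 0.3948771210 * 1.0000000000 = 34.598669

Answer: Vega = 34.598669


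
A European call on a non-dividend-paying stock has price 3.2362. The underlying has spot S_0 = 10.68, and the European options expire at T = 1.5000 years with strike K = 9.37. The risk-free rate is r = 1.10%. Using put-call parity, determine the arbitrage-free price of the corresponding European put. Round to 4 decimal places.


Put-call parity: C - P = S_0 * exp(-qT) - K * exp(-rT).
S_0 * exp(-qT) = 10.6800 * 1.00000000 = 10.68000000
K * exp(-rT) = 9.3700 * 0.98363538 = 9.21666350
P = C - S*exp(-qT) + K*exp(-rT)
P = 3.2362 - 10.68000000 + 9.21666350 = 1.7729

Answer: Put price = 1.7729


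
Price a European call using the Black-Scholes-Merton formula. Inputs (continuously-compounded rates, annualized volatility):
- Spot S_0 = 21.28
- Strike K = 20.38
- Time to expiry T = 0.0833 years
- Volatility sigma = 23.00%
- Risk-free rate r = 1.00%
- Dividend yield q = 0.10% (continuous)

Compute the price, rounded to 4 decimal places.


d1 = (ln(S/K) + (r - q + 0.5*sigma^2) * T) / (sigma * sqrt(T)) = 0.69546897
d2 = d1 - sigma * sqrt(T) = 0.62908697
exp(-rT) = 0.99916735; exp(-qT) = 0.99991670
C = S_0 * exp(-qT) * N(d1) - K * exp(-rT) * N(d2)
N(d1) = 0.75661928; N(d2) = 0.73535394
C = 21.2800 * 0.99991670 * 0.75661928 - 20.3800 * 0.99916735 * 0.73535394 = 1.1255

Answer: Price = 1.1255


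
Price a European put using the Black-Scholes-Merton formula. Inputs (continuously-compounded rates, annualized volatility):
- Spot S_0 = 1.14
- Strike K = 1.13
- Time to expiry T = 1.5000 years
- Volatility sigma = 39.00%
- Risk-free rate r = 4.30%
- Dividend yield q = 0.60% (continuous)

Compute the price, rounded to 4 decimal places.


d1 = (ln(S/K) + (r - q + 0.5*sigma^2) * T) / (sigma * sqrt(T)) = 0.37346476
d2 = d1 - sigma * sqrt(T) = -0.10418574
exp(-rT) = 0.93753611; exp(-qT) = 0.99104038
P = K * exp(-rT) * N(-d2) - S_0 * exp(-qT) * N(-d1)
N(-d1) = 0.35440128; N(-d2) = 0.54148902
P = 1.1300 * 0.93753611 * 0.54148902 - 1.1400 * 0.99104038 * 0.35440128 = 0.1733

Answer: Price = 0.1733


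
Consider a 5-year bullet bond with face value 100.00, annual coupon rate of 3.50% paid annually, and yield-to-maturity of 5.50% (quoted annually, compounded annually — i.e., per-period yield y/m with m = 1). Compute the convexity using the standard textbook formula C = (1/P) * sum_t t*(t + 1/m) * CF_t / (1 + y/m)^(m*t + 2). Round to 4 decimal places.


Coupon per period c = face * coupon_rate / m = 3.500000
Periods per year m = 1; per-period yield y/m = 0.055000
Number of cashflows N = 5
Cashflows (t years, CF_t, discount factor 1/(1+y/m)^(m*t), PV):
  t = 1.0000: CF_t = 3.500000, DF = 0.947867, PV = 3.317536
  t = 2.0000: CF_t = 3.500000, DF = 0.898452, PV = 3.144583
  t = 3.0000: CF_t = 3.500000, DF = 0.851614, PV = 2.980648
  t = 4.0000: CF_t = 3.500000, DF = 0.807217, PV = 2.825259
  t = 5.0000: CF_t = 103.500000, DF = 0.765134, PV = 79.191406
Price P = sum_t PV_t = 91.459431
Convexity numerator sum_t t*(t + 1/m) * CF_t / (1+y/m)^(m*t + 2):
  t = 1.0000: term = 5.961296
  t = 2.0000: term = 16.951552
  t = 3.0000: term = 32.135643
  t = 4.0000: term = 50.767208
  t = 5.0000: term = 2134.491291
Convexity = (1/P) * sum = 2240.306989 / 91.459431 = 24.495090

Answer: Convexity = 24.4951


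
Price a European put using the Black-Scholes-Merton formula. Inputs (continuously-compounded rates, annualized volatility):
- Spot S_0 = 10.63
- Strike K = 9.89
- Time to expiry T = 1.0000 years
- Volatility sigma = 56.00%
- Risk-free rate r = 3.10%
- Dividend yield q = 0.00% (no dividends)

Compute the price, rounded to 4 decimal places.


Answer: Price = 1.7450

Derivation:
d1 = (ln(S/K) + (r - q + 0.5*sigma^2) * T) / (sigma * sqrt(T)) = 0.46420723
d2 = d1 - sigma * sqrt(T) = -0.09579277
exp(-rT) = 0.96947557; exp(-qT) = 1.00000000
P = K * exp(-rT) * N(-d2) - S_0 * exp(-qT) * N(-d1)
N(-d1) = 0.32124964; N(-d2) = 0.53815742
P = 9.8900 * 0.96947557 * 0.53815742 - 10.6300 * 1.00000000 * 0.32124964 = 1.7450


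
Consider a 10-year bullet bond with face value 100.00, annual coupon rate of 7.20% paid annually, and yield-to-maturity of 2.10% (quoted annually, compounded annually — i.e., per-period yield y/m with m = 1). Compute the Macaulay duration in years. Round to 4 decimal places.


Answer: Macaulay duration = 7.9354 years

Derivation:
Coupon per period c = face * coupon_rate / m = 7.200000
Periods per year m = 1; per-period yield y/m = 0.021000
Number of cashflows N = 10
Cashflows (t years, CF_t, discount factor 1/(1+y/m)^(m*t), PV):
  t = 1.0000: CF_t = 7.200000, DF = 0.979432, PV = 7.051910
  t = 2.0000: CF_t = 7.200000, DF = 0.959287, PV = 6.906866
  t = 3.0000: CF_t = 7.200000, DF = 0.939556, PV = 6.764805
  t = 4.0000: CF_t = 7.200000, DF = 0.920231, PV = 6.625666
  t = 5.0000: CF_t = 7.200000, DF = 0.901304, PV = 6.489389
  t = 6.0000: CF_t = 7.200000, DF = 0.882766, PV = 6.355914
  t = 7.0000: CF_t = 7.200000, DF = 0.864609, PV = 6.225186
  t = 8.0000: CF_t = 7.200000, DF = 0.846826, PV = 6.097146
  t = 9.0000: CF_t = 7.200000, DF = 0.829408, PV = 5.971739
  t = 10.0000: CF_t = 107.200000, DF = 0.812349, PV = 87.083799
Price P = sum_t PV_t = 145.572418
Macaulay numerator sum_t t * PV_t:
  t * PV_t at t = 1.0000: 7.051910
  t * PV_t at t = 2.0000: 13.813731
  t * PV_t at t = 3.0000: 20.294414
  t * PV_t at t = 4.0000: 26.502663
  t * PV_t at t = 5.0000: 32.446943
  t * PV_t at t = 6.0000: 38.135487
  t * PV_t at t = 7.0000: 43.576299
  t * PV_t at t = 8.0000: 48.777164
  t * PV_t at t = 9.0000: 53.745651
  t * PV_t at t = 10.0000: 870.837986
Macaulay duration D = (sum_t t * PV_t) / P = 1155.182249 / 145.572418 = 7.935447


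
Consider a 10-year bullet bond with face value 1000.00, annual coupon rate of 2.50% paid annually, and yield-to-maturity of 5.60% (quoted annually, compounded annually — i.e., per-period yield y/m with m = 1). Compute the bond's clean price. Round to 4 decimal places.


Coupon per period c = face * coupon_rate / m = 25.000000
Periods per year m = 1; per-period yield y/m = 0.056000
Number of cashflows N = 10
Cashflows (t years, CF_t, discount factor 1/(1+y/m)^(m*t), PV):
  t = 1.0000: CF_t = 25.000000, DF = 0.946970, PV = 23.674242
  t = 2.0000: CF_t = 25.000000, DF = 0.896752, PV = 22.418790
  t = 3.0000: CF_t = 25.000000, DF = 0.849197, PV = 21.229915
  t = 4.0000: CF_t = 25.000000, DF = 0.804163, PV = 20.104086
  t = 5.0000: CF_t = 25.000000, DF = 0.761518, PV = 19.037960
  t = 6.0000: CF_t = 25.000000, DF = 0.721135, PV = 18.028372
  t = 7.0000: CF_t = 25.000000, DF = 0.682893, PV = 17.072322
  t = 8.0000: CF_t = 25.000000, DF = 0.646679, PV = 16.166971
  t = 9.0000: CF_t = 25.000000, DF = 0.612385, PV = 15.309632
  t = 10.0000: CF_t = 1025.000000, DF = 0.579910, PV = 594.408051
Price P = sum_t PV_t = 767.450341

Answer: Price = 767.4503


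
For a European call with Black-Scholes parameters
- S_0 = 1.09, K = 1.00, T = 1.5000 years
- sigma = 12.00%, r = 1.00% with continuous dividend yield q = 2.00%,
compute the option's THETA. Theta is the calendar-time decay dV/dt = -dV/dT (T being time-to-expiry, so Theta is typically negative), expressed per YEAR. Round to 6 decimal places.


Answer: Theta = -0.009138

Derivation:
d1 = 0.5577875724; d2 = 0.4108181879
phi(d1) = 0.3414677567; exp(-qT) = 0.9704455335; exp(-rT) = 0.9851119396
Theta = -S*exp(-qT)*phi(d1)*sigma/(2*sqrt(T)) - r*K*exp(-rT)*N(d2) + q*S*exp(-qT)*N(d1)
N(d1) = 0.7115052751; N(d2) = 0.6593970722; sqrt(T) = 1.2247448714
Term 1 = -1.0900 * 0.9704455335 * 0.3414677567 * 0.1200 / (2 * 1.2247448714) = -0.0176950986
Term 2 = -0.0100 * 1.0000 * 0.9851119396 * 0.6593970722 = -0.0064957993
Term 3 = 0.0200 * 1.0900 * 0.9704455335 * 0.7115052751 = 0.0150524011
Theta = -0.0176950986 + (-0.0064957993) + (0.0150524011) = -0.009138


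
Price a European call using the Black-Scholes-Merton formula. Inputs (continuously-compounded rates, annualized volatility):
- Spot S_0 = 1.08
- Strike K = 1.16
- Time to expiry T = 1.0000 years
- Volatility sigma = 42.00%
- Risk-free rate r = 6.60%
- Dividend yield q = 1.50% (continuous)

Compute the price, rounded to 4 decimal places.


d1 = (ln(S/K) + (r - q + 0.5*sigma^2) * T) / (sigma * sqrt(T)) = 0.16128818
d2 = d1 - sigma * sqrt(T) = -0.25871182
exp(-rT) = 0.93613086; exp(-qT) = 0.98511194
C = S_0 * exp(-qT) * N(d1) - K * exp(-rT) * N(d2)
N(d1) = 0.56406678; N(d2) = 0.39792880
C = 1.0800 * 0.98511194 * 0.56406678 - 1.1600 * 0.93613086 * 0.39792880 = 0.1680

Answer: Price = 0.1680


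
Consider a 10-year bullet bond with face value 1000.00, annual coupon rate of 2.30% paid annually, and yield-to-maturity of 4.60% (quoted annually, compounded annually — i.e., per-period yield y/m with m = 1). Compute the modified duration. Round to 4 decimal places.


Answer: Modified duration = 8.5306

Derivation:
Coupon per period c = face * coupon_rate / m = 23.000000
Periods per year m = 1; per-period yield y/m = 0.046000
Number of cashflows N = 10
Cashflows (t years, CF_t, discount factor 1/(1+y/m)^(m*t), PV):
  t = 1.0000: CF_t = 23.000000, DF = 0.956023, PV = 21.988528
  t = 2.0000: CF_t = 23.000000, DF = 0.913980, PV = 21.021537
  t = 3.0000: CF_t = 23.000000, DF = 0.873786, PV = 20.097072
  t = 4.0000: CF_t = 23.000000, DF = 0.835359, PV = 19.213262
  t = 5.0000: CF_t = 23.000000, DF = 0.798623, PV = 18.368319
  t = 6.0000: CF_t = 23.000000, DF = 0.763501, PV = 17.560534
  t = 7.0000: CF_t = 23.000000, DF = 0.729925, PV = 16.788274
  t = 8.0000: CF_t = 23.000000, DF = 0.697825, PV = 16.049975
  t = 9.0000: CF_t = 23.000000, DF = 0.667137, PV = 15.344144
  t = 10.0000: CF_t = 1023.000000, DF = 0.637798, PV = 652.467356
Price P = sum_t PV_t = 818.899001
First compute Macaulay numerator sum_t t * PV_t:
  t * PV_t at t = 1.0000: 21.988528
  t * PV_t at t = 2.0000: 42.043074
  t * PV_t at t = 3.0000: 60.291215
  t * PV_t at t = 4.0000: 76.853047
  t * PV_t at t = 5.0000: 91.841595
  t * PV_t at t = 6.0000: 105.363207
  t * PV_t at t = 7.0000: 117.517917
  t * PV_t at t = 8.0000: 128.399800
  t * PV_t at t = 9.0000: 138.097299
  t * PV_t at t = 10.0000: 6524.673565
Macaulay duration D = 7307.069246 / 818.899001 = 8.923041
Modified duration = D / (1 + y/m) = 8.923041 / (1 + 0.046000) = 8.530632


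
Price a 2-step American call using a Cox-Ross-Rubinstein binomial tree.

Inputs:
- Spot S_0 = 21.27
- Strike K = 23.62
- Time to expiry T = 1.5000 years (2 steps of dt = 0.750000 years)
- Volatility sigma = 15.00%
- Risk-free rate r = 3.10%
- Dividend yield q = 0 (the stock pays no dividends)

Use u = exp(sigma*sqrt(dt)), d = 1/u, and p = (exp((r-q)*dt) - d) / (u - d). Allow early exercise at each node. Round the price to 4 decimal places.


Answer: Price = V(0,0) = 1.1765

Derivation:
dt = T/N = 0.750000
u = exp(sigma*sqrt(dt)) = 1.138719; d = 1/u = 0.878180
p = (exp((r-q)*dt) - d) / (u - d) = 0.557853
Discount per step: exp(-r*dt) = 0.977018
Stock lattice S(k, i) with i counting down-moves:
  k=0: S(0,0) = 21.2700
  k=1: S(1,0) = 24.2205; S(1,1) = 18.6789
  k=2: S(2,0) = 27.5804; S(2,1) = 21.2700; S(2,2) = 16.4034
Terminal payoffs V(N, i) = max(S_T - K, 0):
  V(2,0) = 3.960397; V(2,1) = 0.000000; V(2,2) = 0.000000
Backward induction: V(k, i) = exp(-r*dt) * [p * V(k+1, i) + (1-p) * V(k+1, i+1)]; then take max(V_cont, immediate exercise) for American.
  V(1,0) = exp(-r*dt) * [p*3.960397 + (1-p)*0.000000] = 2.158546; exercise = 0.600550; V(1,0) = max -> 2.158546
  V(1,1) = exp(-r*dt) * [p*0.000000 + (1-p)*0.000000] = 0.000000; exercise = 0.000000; V(1,1) = max -> 0.000000
  V(0,0) = exp(-r*dt) * [p*2.158546 + (1-p)*0.000000] = 1.176478; exercise = 0.000000; V(0,0) = max -> 1.176478


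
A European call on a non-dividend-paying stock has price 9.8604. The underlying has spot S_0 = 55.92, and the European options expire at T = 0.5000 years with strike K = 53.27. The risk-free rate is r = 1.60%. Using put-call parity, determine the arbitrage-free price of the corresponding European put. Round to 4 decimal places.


Put-call parity: C - P = S_0 * exp(-qT) - K * exp(-rT).
S_0 * exp(-qT) = 55.9200 * 1.00000000 = 55.92000000
K * exp(-rT) = 53.2700 * 0.99203191 = 52.84554010
P = C - S*exp(-qT) + K*exp(-rT)
P = 9.8604 - 55.92000000 + 52.84554010 = 6.7859

Answer: Put price = 6.7859


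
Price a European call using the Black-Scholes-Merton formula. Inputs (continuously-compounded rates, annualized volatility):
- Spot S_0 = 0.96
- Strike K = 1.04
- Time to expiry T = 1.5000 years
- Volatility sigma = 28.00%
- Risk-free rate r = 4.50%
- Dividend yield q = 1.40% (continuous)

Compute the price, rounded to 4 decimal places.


Answer: Price = 0.1147

Derivation:
d1 = (ln(S/K) + (r - q + 0.5*sigma^2) * T) / (sigma * sqrt(T)) = 0.07365176
d2 = d1 - sigma * sqrt(T) = -0.26927680
exp(-rT) = 0.93472772; exp(-qT) = 0.97921896
C = S_0 * exp(-qT) * N(d1) - K * exp(-rT) * N(d2)
N(d1) = 0.52935626; N(d2) = 0.39385834
C = 0.9600 * 0.97921896 * 0.52935626 - 1.0400 * 0.93472772 * 0.39385834 = 0.1147


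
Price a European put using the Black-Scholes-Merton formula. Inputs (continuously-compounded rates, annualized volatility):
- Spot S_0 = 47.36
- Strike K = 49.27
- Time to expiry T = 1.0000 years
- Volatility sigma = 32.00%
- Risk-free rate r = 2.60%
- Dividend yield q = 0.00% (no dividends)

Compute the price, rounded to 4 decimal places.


Answer: Price = 6.3895

Derivation:
d1 = (ln(S/K) + (r - q + 0.5*sigma^2) * T) / (sigma * sqrt(T)) = 0.11769567
d2 = d1 - sigma * sqrt(T) = -0.20230433
exp(-rT) = 0.97433509; exp(-qT) = 1.00000000
P = K * exp(-rT) * N(-d2) - S_0 * exp(-qT) * N(-d1)
N(-d1) = 0.45315440; N(-d2) = 0.58016059
P = 49.2700 * 0.97433509 * 0.58016059 - 47.3600 * 1.00000000 * 0.45315440 = 6.3895


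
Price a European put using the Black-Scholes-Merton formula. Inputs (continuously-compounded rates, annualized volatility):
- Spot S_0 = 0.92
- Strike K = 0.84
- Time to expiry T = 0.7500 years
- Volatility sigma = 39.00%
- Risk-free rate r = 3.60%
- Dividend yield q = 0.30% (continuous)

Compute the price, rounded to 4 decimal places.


Answer: Price = 0.0729

Derivation:
d1 = (ln(S/K) + (r - q + 0.5*sigma^2) * T) / (sigma * sqrt(T)) = 0.51150059
d2 = d1 - sigma * sqrt(T) = 0.17375069
exp(-rT) = 0.97336124; exp(-qT) = 0.99775253
P = K * exp(-rT) * N(-d2) - S_0 * exp(-qT) * N(-d1)
N(-d1) = 0.30450029; N(-d2) = 0.43103070
P = 0.8400 * 0.97336124 * 0.43103070 - 0.9200 * 0.99775253 * 0.30450029 = 0.0729


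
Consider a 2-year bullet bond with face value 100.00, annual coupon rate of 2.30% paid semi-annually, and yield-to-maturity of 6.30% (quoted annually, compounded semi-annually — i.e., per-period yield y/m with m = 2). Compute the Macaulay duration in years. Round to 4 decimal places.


Coupon per period c = face * coupon_rate / m = 1.150000
Periods per year m = 2; per-period yield y/m = 0.031500
Number of cashflows N = 4
Cashflows (t years, CF_t, discount factor 1/(1+y/m)^(m*t), PV):
  t = 0.5000: CF_t = 1.150000, DF = 0.969462, PV = 1.114881
  t = 1.0000: CF_t = 1.150000, DF = 0.939856, PV = 1.080835
  t = 1.5000: CF_t = 1.150000, DF = 0.911155, PV = 1.047828
  t = 2.0000: CF_t = 101.150000, DF = 0.883330, PV = 89.348848
Price P = sum_t PV_t = 92.592393
Macaulay numerator sum_t t * PV_t:
  t * PV_t at t = 0.5000: 0.557441
  t * PV_t at t = 1.0000: 1.080835
  t * PV_t at t = 1.5000: 1.571743
  t * PV_t at t = 2.0000: 178.697696
Macaulay duration D = (sum_t t * PV_t) / P = 181.907714 / 92.592393 = 1.964608

Answer: Macaulay duration = 1.9646 years


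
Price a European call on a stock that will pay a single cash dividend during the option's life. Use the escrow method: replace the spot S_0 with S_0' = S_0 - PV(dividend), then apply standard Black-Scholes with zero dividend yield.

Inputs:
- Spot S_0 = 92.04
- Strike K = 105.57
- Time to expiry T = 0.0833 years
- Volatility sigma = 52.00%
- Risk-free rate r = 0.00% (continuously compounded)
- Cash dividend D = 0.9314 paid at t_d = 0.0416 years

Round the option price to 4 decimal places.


Answer: Price = 1.2676

Derivation:
PV(D) = D * exp(-r * t_d) = 0.9314 * 1.00000000 = 0.93140000
S_0' = S_0 - PV(D) = 92.0400 - 0.93140000 = 91.10860000
d1 = (ln(S_0'/K) + (r + sigma^2/2)*T) / (sigma*sqrt(T)) = -0.90657603
d2 = d1 - sigma*sqrt(T) = -1.05665708
exp(-rT) = 1.00000000
N(d1) = 0.18231552; N(d2) = 0.14533406
C = S_0' * N(d1) - K * exp(-rT) * N(d2) = 91.10860000 * 0.18231552 - 105.5700 * 1.00000000 * 0.14533406 = 1.2676


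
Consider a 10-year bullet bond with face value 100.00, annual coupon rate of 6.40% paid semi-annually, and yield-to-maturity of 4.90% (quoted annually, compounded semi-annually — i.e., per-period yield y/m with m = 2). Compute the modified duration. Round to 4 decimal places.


Coupon per period c = face * coupon_rate / m = 3.200000
Periods per year m = 2; per-period yield y/m = 0.024500
Number of cashflows N = 20
Cashflows (t years, CF_t, discount factor 1/(1+y/m)^(m*t), PV):
  t = 0.5000: CF_t = 3.200000, DF = 0.976086, PV = 3.123475
  t = 1.0000: CF_t = 3.200000, DF = 0.952744, PV = 3.048780
  t = 1.5000: CF_t = 3.200000, DF = 0.929960, PV = 2.975871
  t = 2.0000: CF_t = 3.200000, DF = 0.907721, PV = 2.904706
  t = 2.5000: CF_t = 3.200000, DF = 0.886013, PV = 2.835242
  t = 3.0000: CF_t = 3.200000, DF = 0.864825, PV = 2.767440
  t = 3.5000: CF_t = 3.200000, DF = 0.844143, PV = 2.701259
  t = 4.0000: CF_t = 3.200000, DF = 0.823957, PV = 2.636661
  t = 4.5000: CF_t = 3.200000, DF = 0.804252, PV = 2.573608
  t = 5.0000: CF_t = 3.200000, DF = 0.785019, PV = 2.512062
  t = 5.5000: CF_t = 3.200000, DF = 0.766246, PV = 2.451988
  t = 6.0000: CF_t = 3.200000, DF = 0.747922, PV = 2.393351
  t = 6.5000: CF_t = 3.200000, DF = 0.730036, PV = 2.336116
  t = 7.0000: CF_t = 3.200000, DF = 0.712578, PV = 2.280250
  t = 7.5000: CF_t = 3.200000, DF = 0.695538, PV = 2.225720
  t = 8.0000: CF_t = 3.200000, DF = 0.678904, PV = 2.172494
  t = 8.5000: CF_t = 3.200000, DF = 0.662669, PV = 2.120541
  t = 9.0000: CF_t = 3.200000, DF = 0.646822, PV = 2.069830
  t = 9.5000: CF_t = 3.200000, DF = 0.631354, PV = 2.020332
  t = 10.0000: CF_t = 103.200000, DF = 0.616255, PV = 63.597558
Price P = sum_t PV_t = 111.747283
First compute Macaulay numerator sum_t t * PV_t:
  t * PV_t at t = 0.5000: 1.561737
  t * PV_t at t = 1.0000: 3.048780
  t * PV_t at t = 1.5000: 4.463806
  t * PV_t at t = 2.0000: 5.809411
  t * PV_t at t = 2.5000: 7.088106
  t * PV_t at t = 3.0000: 8.302320
  t * PV_t at t = 3.5000: 9.454407
  t * PV_t at t = 4.0000: 10.546644
  t * PV_t at t = 4.5000: 11.581234
  t * PV_t at t = 5.0000: 12.560310
  t * PV_t at t = 5.5000: 13.485935
  t * PV_t at t = 6.0000: 14.360107
  t * PV_t at t = 6.5000: 15.184756
  t * PV_t at t = 7.0000: 15.961751
  t * PV_t at t = 7.5000: 16.692900
  t * PV_t at t = 8.0000: 17.379952
  t * PV_t at t = 8.5000: 18.024596
  t * PV_t at t = 9.0000: 18.628469
  t * PV_t at t = 9.5000: 19.193152
  t * PV_t at t = 10.0000: 635.975584
Macaulay duration D = 859.303956 / 111.747283 = 7.689708
Modified duration = D / (1 + y/m) = 7.689708 / (1 + 0.024500) = 7.505815

Answer: Modified duration = 7.5058


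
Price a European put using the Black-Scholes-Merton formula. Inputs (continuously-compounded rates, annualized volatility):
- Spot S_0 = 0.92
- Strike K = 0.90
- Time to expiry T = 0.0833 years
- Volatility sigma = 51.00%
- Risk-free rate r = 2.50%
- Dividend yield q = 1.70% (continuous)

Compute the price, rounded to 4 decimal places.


Answer: Price = 0.0436

Derivation:
d1 = (ln(S/K) + (r - q + 0.5*sigma^2) * T) / (sigma * sqrt(T)) = 0.22744320
d2 = d1 - sigma * sqrt(T) = 0.08024832
exp(-rT) = 0.99791967; exp(-qT) = 0.99858490
P = K * exp(-rT) * N(-d2) - S_0 * exp(-qT) * N(-d1)
N(-d1) = 0.41003957; N(-d2) = 0.46801988
P = 0.9000 * 0.99791967 * 0.46801988 - 0.9200 * 0.99858490 * 0.41003957 = 0.0436


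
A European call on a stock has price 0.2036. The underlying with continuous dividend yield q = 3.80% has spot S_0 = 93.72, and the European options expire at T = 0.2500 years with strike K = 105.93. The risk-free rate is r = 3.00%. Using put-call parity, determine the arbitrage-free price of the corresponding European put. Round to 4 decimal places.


Answer: Put price = 12.5082

Derivation:
Put-call parity: C - P = S_0 * exp(-qT) - K * exp(-rT).
S_0 * exp(-qT) = 93.7200 * 0.99054498 = 92.83387575
K * exp(-rT) = 105.9300 * 0.99252805 = 105.13849685
P = C - S*exp(-qT) + K*exp(-rT)
P = 0.2036 - 92.83387575 + 105.13849685 = 12.5082


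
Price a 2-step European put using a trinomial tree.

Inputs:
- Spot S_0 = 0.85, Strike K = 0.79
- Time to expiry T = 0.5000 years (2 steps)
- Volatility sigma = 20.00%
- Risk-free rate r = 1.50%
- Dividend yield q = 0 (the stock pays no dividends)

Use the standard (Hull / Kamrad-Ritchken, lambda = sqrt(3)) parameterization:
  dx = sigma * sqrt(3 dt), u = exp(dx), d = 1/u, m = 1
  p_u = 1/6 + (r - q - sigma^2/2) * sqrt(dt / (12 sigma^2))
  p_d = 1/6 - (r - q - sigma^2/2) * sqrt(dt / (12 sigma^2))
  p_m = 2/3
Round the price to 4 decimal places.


Answer: Price = V(0,0) = 0.0224

Derivation:
dt = T/N = 0.250000; dx = sigma*sqrt(3*dt) = 0.173205
u = exp(dx) = 1.189110; d = 1/u = 0.840965
p_u = 0.163058, p_m = 0.666667, p_d = 0.170275
Discount per step: exp(-r*dt) = 0.996257
Stock lattice S(k, j) with j the centered position index:
  k=0: S(0,+0) = 0.8500
  k=1: S(1,-1) = 0.7148; S(1,+0) = 0.8500; S(1,+1) = 1.0107
  k=2: S(2,-2) = 0.6011; S(2,-1) = 0.7148; S(2,+0) = 0.8500; S(2,+1) = 1.0107; S(2,+2) = 1.2019
Terminal payoffs V(N, j) = max(K - S_T, 0):
  V(2,-2) = 0.188861; V(2,-1) = 0.075180; V(2,+0) = 0.000000; V(2,+1) = 0.000000; V(2,+2) = 0.000000
Backward induction: V(k, j) = exp(-r*dt) * [p_u * V(k+1, j+1) + p_m * V(k+1, j) + p_d * V(k+1, j-1)]
  V(1,-1) = exp(-r*dt) * [p_u*0.000000 + p_m*0.075180 + p_d*0.188861] = 0.081970
  V(1,+0) = exp(-r*dt) * [p_u*0.000000 + p_m*0.000000 + p_d*0.075180] = 0.012753
  V(1,+1) = exp(-r*dt) * [p_u*0.000000 + p_m*0.000000 + p_d*0.000000] = 0.000000
  V(0,+0) = exp(-r*dt) * [p_u*0.000000 + p_m*0.012753 + p_d*0.081970] = 0.022376


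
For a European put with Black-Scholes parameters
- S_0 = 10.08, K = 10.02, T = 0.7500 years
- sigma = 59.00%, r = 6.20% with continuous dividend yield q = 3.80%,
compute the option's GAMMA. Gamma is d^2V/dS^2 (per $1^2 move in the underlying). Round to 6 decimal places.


Answer: Gamma = 0.071917

Derivation:
d1 = 0.3023899767; d2 = -0.2085650115
phi(d1) = 0.3811133726; exp(-qT) = 0.9719022941; exp(-rT) = 0.9545645606
Gamma = exp(-qT) * phi(d1) / (S * sigma * sqrt(T)) = 0.9719022941 * 0.3811133726 / (10.0800 * 0.5900 * 0.8660254038) = 0.071917


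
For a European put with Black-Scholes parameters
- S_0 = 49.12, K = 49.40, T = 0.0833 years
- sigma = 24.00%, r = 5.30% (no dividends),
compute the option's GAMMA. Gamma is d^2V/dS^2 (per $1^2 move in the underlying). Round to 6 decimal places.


d1 = 0.0163105157; d2 = -0.0529576589
phi(d1) = 0.3988892180; exp(-qT) = 1.0000000000; exp(-rT) = 0.9955948313
Gamma = exp(-qT) * phi(d1) / (S * sigma * sqrt(T)) = 1.0000000000 * 0.3988892180 / (49.1200 * 0.2400 * 0.2886173938) = 0.117236

Answer: Gamma = 0.117236


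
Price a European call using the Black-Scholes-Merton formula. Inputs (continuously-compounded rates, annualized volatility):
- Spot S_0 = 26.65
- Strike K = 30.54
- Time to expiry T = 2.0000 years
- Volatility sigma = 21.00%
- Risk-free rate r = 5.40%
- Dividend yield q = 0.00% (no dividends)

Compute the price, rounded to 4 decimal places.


Answer: Price = 2.8235

Derivation:
d1 = (ln(S/K) + (r - q + 0.5*sigma^2) * T) / (sigma * sqrt(T)) = 0.05337596
d2 = d1 - sigma * sqrt(T) = -0.24360889
exp(-rT) = 0.89762760; exp(-qT) = 1.00000000
C = S_0 * exp(-qT) * N(d1) - K * exp(-rT) * N(d2)
N(d1) = 0.52128382; N(d2) = 0.40376687
C = 26.6500 * 1.00000000 * 0.52128382 - 30.5400 * 0.89762760 * 0.40376687 = 2.8235


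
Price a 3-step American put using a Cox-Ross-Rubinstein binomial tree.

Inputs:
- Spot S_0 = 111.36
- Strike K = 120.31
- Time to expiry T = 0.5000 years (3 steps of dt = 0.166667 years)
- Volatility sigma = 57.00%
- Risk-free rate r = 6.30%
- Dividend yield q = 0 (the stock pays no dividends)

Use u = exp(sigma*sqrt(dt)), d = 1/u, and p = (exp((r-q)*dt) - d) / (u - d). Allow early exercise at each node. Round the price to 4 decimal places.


dt = T/N = 0.166667
u = exp(sigma*sqrt(dt)) = 1.262005; d = 1/u = 0.792390
p = (exp((r-q)*dt) - d) / (u - d) = 0.464562
Discount per step: exp(-r*dt) = 0.989555
Stock lattice S(k, i) with i counting down-moves:
  k=0: S(0,0) = 111.3600
  k=1: S(1,0) = 140.5368; S(1,1) = 88.2406
  k=2: S(2,0) = 177.3582; S(2,1) = 111.3600; S(2,2) = 69.9209
  k=3: S(3,0) = 223.8269; S(3,1) = 140.5368; S(3,2) = 88.2406; S(3,3) = 55.4047
Terminal payoffs V(N, i) = max(K - S_T, 0):
  V(3,0) = 0.000000; V(3,1) = 0.000000; V(3,2) = 32.069444; V(3,3) = 64.905345
Backward induction: V(k, i) = exp(-r*dt) * [p * V(k+1, i) + (1-p) * V(k+1, i+1)]; then take max(V_cont, immediate exercise) for American.
  V(2,0) = exp(-r*dt) * [p*0.000000 + (1-p)*0.000000] = 0.000000; exercise = 0.000000; V(2,0) = max -> 0.000000
  V(2,1) = exp(-r*dt) * [p*0.000000 + (1-p)*32.069444] = 16.991836; exercise = 8.950000; V(2,1) = max -> 16.991836
  V(2,2) = exp(-r*dt) * [p*32.069444 + (1-p)*64.905345] = 49.132416; exercise = 50.389062; V(2,2) = max -> 50.389062
  V(1,0) = exp(-r*dt) * [p*0.000000 + (1-p)*16.991836] = 9.003040; exercise = 0.000000; V(1,0) = max -> 9.003040
  V(1,1) = exp(-r*dt) * [p*16.991836 + (1-p)*50.389062] = 34.509710; exercise = 32.069444; V(1,1) = max -> 34.509710
  V(0,0) = exp(-r*dt) * [p*9.003040 + (1-p)*34.509710] = 22.423585; exercise = 8.950000; V(0,0) = max -> 22.423585

Answer: Price = V(0,0) = 22.4236


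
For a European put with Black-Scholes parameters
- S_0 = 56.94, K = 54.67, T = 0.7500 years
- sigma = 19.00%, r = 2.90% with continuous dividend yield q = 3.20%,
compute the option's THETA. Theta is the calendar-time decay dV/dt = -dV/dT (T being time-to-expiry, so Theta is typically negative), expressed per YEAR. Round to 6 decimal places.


d1 = 0.3158438340; d2 = 0.1512990073
phi(d1) = 0.3795316840; exp(-qT) = 0.9762857098; exp(-rT) = 0.9784848257
Theta = -S*exp(-qT)*phi(d1)*sigma/(2*sqrt(T)) + r*K*exp(-rT)*N(-d2) - q*S*exp(-qT)*N(-d1)
N(-d1) = 0.3760605225; N(-d2) = 0.4398699262; sqrt(T) = 0.8660254038
Term 1 = -56.9400 * 0.9762857098 * 0.3795316840 * 0.1900 / (2 * 0.8660254038) = -2.3143839363
Term 2 = 0.0290 * 54.6700 * 0.9784848257 * 0.4398699262 = 0.6823786608
Term 3 = -0.0320 * 56.9400 * 0.9762857098 * 0.3760605225 = -0.6689630322
Theta = -2.3143839363 + (0.6823786608) + (-0.6689630322) = -2.300968

Answer: Theta = -2.300968


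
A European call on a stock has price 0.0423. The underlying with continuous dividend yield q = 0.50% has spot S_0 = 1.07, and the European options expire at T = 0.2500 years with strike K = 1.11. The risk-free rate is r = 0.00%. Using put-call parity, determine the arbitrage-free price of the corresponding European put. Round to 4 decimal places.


Put-call parity: C - P = S_0 * exp(-qT) - K * exp(-rT).
S_0 * exp(-qT) = 1.0700 * 0.99875078 = 1.06866334
K * exp(-rT) = 1.1100 * 1.00000000 = 1.11000000
P = C - S*exp(-qT) + K*exp(-rT)
P = 0.0423 - 1.06866334 + 1.11000000 = 0.0836

Answer: Put price = 0.0836


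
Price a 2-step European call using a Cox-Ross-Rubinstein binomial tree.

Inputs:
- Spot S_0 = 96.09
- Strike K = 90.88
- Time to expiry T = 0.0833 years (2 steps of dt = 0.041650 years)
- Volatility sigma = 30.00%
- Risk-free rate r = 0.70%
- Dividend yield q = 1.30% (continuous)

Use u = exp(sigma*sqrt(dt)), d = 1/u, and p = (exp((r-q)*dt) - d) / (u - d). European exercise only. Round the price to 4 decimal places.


Answer: Price = V(0,0) = 6.7276

Derivation:
dt = T/N = 0.041650
u = exp(sigma*sqrt(dt)) = 1.063138; d = 1/u = 0.940612
p = (exp((r-q)*dt) - d) / (u - d) = 0.482659
Discount per step: exp(-r*dt) = 0.999708
Stock lattice S(k, i) with i counting down-moves:
  k=0: S(0,0) = 96.0900
  k=1: S(1,0) = 102.1569; S(1,1) = 90.3834
  k=2: S(2,0) = 108.6069; S(2,1) = 96.0900; S(2,2) = 85.0156
Terminal payoffs V(N, i) = max(S_T - K, 0):
  V(2,0) = 17.726933; V(2,1) = 5.210000; V(2,2) = 0.000000
Backward induction: V(k, i) = exp(-r*dt) * [p * V(k+1, i) + (1-p) * V(k+1, i+1)].
  V(1,0) = exp(-r*dt) * [p*17.726933 + (1-p)*5.210000] = 11.248133
  V(1,1) = exp(-r*dt) * [p*5.210000 + (1-p)*0.000000] = 2.513922
  V(0,0) = exp(-r*dt) * [p*11.248133 + (1-p)*2.513922] = 6.727608


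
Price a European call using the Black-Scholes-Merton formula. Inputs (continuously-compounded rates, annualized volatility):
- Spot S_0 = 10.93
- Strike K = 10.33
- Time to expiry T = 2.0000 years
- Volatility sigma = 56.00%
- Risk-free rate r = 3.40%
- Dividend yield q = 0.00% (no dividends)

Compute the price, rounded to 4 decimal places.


d1 = (ln(S/K) + (r - q + 0.5*sigma^2) * T) / (sigma * sqrt(T)) = 0.55313304
d2 = d1 - sigma * sqrt(T) = -0.23882655
exp(-rT) = 0.93426047; exp(-qT) = 1.00000000
C = S_0 * exp(-qT) * N(d1) - K * exp(-rT) * N(d2)
N(d1) = 0.70991384; N(d2) = 0.40562004
C = 10.9300 * 1.00000000 * 0.70991384 - 10.3300 * 0.93426047 * 0.40562004 = 3.8448

Answer: Price = 3.8448


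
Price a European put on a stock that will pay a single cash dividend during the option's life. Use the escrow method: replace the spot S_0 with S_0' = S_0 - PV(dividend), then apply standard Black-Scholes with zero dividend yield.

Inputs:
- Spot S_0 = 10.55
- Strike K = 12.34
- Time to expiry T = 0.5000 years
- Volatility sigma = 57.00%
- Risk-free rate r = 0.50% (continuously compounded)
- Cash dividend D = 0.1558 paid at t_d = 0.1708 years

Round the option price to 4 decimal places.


Answer: Price = 2.9251

Derivation:
PV(D) = D * exp(-r * t_d) = 0.1558 * 0.99914636 = 0.15566700
S_0' = S_0 - PV(D) = 10.5500 - 0.15566700 = 10.39433300
d1 = (ln(S_0'/K) + (r + sigma^2/2)*T) / (sigma*sqrt(T)) = -0.21798803
d2 = d1 - sigma*sqrt(T) = -0.62103890
exp(-rT) = 0.99750312
N(-d1) = 0.58628078; N(-d2) = 0.73271298
P = K * exp(-rT) * N(-d2) - S_0' * N(-d1) = 12.3400 * 0.99750312 * 0.73271298 - 10.39433300 * 0.58628078 = 2.9251
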